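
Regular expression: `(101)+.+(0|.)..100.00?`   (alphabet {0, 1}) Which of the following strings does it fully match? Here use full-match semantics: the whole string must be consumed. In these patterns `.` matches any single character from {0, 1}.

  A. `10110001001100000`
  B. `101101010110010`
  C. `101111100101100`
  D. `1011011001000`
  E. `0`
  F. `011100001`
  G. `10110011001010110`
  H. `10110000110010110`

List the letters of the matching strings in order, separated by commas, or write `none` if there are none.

A → match
B → match
C → no match
D → no match
E → no match — must start with `101`
F → no match — must start with `101`
G → no match
H → no match

A, B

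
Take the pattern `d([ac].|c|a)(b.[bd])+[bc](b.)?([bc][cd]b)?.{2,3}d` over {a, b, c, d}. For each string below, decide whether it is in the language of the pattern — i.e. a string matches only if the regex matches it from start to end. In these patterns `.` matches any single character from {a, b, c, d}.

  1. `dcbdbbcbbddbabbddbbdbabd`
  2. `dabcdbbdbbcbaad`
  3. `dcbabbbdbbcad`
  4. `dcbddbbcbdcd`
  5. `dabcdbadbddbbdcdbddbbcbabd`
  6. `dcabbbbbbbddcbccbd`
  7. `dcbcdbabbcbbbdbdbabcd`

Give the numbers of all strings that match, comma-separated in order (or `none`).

1, 2, 3, 4, 6, 7

1 → match
2 → match
3 → match
4 → match
5 → no match
6 → match
7 → match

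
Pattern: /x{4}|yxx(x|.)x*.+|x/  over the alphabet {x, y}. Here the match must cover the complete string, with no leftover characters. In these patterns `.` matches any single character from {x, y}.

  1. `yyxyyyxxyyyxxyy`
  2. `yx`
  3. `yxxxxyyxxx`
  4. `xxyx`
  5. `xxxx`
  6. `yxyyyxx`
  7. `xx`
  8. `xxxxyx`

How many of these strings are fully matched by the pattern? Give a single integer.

1 → no match
2 → no match
3 → match
4 → no match
5 → match
6 → no match
7 → no match
8 → no match
Total matched: 2

2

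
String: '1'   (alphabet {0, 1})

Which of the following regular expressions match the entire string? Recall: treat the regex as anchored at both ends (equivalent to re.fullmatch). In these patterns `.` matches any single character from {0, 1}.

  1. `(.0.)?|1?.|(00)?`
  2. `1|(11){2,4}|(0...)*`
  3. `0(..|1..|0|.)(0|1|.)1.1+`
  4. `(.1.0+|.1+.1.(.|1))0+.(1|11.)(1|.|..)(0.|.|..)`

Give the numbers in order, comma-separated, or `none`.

1 → match
2 → match
3 → no match — must start with '0'
4 → no match

1, 2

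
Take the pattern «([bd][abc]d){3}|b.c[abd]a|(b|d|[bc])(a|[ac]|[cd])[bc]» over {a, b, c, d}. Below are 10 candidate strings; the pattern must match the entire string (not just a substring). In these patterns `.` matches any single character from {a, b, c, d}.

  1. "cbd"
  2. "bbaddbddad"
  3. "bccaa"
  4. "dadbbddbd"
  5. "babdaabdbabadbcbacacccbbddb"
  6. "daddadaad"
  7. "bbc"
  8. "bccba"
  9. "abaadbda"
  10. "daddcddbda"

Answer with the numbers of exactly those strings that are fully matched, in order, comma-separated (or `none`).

1. "cbd" → no match
2. "bbaddbddad" → no match
3. "bccaa" → match
4. "dadbbddbd" → match
5 → no match
6. "daddadaad" → no match
7. "bbc" → no match
8. "bccba" → match
9. "abaadbda" → no match
10. "daddcddbda" → no match

3, 4, 8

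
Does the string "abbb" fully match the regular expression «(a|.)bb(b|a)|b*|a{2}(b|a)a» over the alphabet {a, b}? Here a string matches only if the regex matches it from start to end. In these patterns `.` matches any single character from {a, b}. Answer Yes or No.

Yes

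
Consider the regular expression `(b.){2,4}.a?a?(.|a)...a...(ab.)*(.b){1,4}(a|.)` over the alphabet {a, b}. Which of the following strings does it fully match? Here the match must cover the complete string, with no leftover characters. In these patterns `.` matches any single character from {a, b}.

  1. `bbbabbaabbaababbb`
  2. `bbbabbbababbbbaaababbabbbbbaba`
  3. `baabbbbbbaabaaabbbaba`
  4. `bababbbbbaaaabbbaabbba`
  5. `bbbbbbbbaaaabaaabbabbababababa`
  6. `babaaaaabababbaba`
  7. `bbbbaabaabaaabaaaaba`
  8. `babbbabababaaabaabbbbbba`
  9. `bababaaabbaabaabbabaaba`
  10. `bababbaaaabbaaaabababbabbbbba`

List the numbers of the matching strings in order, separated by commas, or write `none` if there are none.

1 → no match
2 → match
3 → no match
4 → no match
5 → match
6 → no match
7 → no match
8 → match
9 → match
10 → match

2, 5, 8, 9, 10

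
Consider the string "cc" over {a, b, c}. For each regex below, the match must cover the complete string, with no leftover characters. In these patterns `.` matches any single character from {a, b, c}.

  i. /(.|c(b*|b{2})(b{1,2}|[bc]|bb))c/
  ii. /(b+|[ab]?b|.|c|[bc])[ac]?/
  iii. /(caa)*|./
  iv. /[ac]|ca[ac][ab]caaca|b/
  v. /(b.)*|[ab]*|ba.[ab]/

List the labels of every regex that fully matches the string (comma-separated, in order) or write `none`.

i → match
ii → match
iii → no match
iv → no match
v → no match

i, ii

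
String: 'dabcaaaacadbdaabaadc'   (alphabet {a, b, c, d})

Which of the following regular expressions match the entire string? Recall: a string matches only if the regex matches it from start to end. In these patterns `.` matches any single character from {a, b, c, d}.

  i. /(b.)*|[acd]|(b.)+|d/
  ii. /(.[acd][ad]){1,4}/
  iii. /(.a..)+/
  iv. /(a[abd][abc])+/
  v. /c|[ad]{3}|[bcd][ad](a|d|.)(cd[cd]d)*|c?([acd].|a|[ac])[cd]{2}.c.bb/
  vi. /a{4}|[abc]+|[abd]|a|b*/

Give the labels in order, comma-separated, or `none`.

iii

i → no match
ii → no match
iii → match
iv → no match — must start with 'a'
v → no match
vi → no match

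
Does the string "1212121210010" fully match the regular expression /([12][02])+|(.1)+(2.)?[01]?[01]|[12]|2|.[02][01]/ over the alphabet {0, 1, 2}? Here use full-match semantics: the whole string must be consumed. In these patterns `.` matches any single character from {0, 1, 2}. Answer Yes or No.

No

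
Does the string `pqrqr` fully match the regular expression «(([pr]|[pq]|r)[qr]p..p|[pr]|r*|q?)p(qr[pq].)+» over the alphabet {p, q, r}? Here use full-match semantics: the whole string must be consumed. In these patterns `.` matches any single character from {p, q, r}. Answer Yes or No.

Yes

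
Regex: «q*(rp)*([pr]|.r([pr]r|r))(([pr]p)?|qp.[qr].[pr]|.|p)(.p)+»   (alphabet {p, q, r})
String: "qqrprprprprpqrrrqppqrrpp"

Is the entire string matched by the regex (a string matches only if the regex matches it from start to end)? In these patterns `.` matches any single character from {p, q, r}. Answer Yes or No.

Yes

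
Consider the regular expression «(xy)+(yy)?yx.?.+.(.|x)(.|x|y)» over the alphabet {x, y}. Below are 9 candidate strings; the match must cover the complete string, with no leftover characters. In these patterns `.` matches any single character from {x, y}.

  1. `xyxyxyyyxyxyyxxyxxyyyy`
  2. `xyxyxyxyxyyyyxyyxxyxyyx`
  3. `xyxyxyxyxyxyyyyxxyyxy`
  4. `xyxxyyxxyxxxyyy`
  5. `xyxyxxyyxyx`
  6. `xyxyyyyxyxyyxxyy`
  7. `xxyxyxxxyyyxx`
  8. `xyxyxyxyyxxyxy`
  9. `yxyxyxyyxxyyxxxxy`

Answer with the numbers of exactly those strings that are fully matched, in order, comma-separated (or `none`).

2, 3, 6, 8

1 → no match
2 → match
3 → match
4 → no match
5 → no match
6 → match
7 → no match — must start with `xy`
8 → match
9 → no match — must start with `xy`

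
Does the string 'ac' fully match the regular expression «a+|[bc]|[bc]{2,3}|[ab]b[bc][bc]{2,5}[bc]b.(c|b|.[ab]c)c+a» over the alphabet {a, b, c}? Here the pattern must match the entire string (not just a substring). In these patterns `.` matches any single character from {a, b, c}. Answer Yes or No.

No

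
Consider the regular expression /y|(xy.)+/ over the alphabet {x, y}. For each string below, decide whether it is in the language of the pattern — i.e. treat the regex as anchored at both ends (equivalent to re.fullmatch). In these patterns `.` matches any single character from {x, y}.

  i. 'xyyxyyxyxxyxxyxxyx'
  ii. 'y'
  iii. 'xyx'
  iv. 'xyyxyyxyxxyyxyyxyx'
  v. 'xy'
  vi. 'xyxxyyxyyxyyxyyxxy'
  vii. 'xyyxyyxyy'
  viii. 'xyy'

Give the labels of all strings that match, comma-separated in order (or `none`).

i → match
ii → match
iii → match
iv → match
v → no match
vi → no match
vii → match
viii → match

i, ii, iii, iv, vii, viii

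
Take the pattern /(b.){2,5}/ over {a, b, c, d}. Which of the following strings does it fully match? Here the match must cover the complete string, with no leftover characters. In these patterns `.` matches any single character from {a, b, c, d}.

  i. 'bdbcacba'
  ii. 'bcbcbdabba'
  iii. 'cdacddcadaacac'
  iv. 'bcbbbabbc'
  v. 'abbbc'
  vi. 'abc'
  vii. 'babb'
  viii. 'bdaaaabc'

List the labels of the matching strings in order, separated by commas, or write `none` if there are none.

i → no match
ii → no match
iii → no match — must start with 'b'
iv → no match
v → no match — must start with 'b'
vi → no match — must start with 'b'
vii → match
viii → no match

vii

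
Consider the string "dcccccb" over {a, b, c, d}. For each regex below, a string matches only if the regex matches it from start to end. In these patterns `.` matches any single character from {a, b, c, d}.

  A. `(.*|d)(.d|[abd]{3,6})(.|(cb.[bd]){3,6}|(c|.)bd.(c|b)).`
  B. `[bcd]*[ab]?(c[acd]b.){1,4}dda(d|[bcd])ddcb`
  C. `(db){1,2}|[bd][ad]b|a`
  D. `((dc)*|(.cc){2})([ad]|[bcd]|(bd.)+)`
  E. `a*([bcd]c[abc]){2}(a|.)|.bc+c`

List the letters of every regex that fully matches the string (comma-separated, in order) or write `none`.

D, E

A → no match
B → no match — must end with "ddcb"
C → no match
D → match
E → match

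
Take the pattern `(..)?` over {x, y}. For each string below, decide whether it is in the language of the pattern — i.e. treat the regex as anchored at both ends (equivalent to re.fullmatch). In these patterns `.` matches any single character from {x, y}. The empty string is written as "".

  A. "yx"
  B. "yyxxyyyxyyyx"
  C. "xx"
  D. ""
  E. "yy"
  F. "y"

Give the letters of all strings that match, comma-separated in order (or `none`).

A → match
B → no match
C → match
D → match
E → match
F → no match

A, C, D, E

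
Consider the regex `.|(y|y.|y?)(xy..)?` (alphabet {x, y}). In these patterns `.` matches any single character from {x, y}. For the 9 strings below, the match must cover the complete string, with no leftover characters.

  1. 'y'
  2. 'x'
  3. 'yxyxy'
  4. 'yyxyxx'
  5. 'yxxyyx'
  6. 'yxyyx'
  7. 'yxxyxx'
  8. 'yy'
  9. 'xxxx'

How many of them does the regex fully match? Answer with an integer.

8

1 → match
2 → match
3 → match
4 → match
5 → match
6 → match
7 → match
8 → match
9 → no match
Total matched: 8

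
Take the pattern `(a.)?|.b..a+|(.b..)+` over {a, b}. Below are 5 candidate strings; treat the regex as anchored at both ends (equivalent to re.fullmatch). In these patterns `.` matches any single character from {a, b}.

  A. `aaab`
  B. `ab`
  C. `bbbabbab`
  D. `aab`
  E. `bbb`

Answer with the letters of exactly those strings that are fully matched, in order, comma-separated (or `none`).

A. `aaab` → no match
B. `ab` → match
C. `bbbabbab` → match
D. `aab` → no match
E. `bbb` → no match

B, C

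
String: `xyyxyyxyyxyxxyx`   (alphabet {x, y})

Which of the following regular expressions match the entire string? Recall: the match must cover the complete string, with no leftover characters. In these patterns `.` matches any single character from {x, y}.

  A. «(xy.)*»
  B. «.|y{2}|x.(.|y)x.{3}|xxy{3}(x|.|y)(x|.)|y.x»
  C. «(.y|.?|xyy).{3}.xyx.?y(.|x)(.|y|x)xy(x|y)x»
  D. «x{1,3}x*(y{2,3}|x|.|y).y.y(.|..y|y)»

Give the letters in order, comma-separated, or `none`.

A

A → match
B → no match
C → no match
D → no match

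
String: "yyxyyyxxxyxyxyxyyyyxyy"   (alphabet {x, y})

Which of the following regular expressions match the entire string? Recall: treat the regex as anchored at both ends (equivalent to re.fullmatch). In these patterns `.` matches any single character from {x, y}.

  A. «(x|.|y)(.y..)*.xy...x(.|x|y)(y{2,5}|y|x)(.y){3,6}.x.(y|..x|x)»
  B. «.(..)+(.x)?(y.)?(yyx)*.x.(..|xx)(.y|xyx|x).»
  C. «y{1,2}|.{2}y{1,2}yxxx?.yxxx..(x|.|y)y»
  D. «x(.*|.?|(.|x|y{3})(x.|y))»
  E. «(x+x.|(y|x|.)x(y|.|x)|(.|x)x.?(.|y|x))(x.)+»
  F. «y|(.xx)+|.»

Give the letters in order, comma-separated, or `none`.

A

A → match
B → no match
C → no match
D → no match — must start with "x"
E → no match
F → no match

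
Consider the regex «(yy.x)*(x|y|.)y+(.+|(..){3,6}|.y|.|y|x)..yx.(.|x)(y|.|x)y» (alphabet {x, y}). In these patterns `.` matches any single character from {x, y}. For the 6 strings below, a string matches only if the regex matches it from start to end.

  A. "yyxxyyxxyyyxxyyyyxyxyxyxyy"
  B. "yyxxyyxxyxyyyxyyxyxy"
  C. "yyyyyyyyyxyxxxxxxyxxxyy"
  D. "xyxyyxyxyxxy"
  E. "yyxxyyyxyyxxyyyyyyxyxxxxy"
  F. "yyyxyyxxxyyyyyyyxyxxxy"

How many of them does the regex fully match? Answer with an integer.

4

A → match
B → no match
C → match
D → match
E → match
F → no match
Total matched: 4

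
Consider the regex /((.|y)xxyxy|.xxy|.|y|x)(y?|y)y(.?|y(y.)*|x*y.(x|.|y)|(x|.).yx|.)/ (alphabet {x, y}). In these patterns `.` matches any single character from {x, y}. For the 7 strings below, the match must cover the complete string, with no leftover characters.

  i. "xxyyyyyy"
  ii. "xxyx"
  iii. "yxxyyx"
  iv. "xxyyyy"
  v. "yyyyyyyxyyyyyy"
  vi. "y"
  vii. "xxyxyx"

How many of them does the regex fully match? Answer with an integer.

2

i → no match
ii → no match
iii → match
iv → no match
v → match
vi → no match
vii → no match
Total matched: 2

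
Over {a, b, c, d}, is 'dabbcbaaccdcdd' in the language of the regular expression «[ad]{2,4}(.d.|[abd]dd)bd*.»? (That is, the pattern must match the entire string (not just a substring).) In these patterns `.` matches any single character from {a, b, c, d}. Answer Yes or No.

No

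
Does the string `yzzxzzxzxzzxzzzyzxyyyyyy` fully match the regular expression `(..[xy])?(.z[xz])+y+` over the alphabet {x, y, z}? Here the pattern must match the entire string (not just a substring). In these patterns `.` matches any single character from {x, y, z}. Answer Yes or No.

Yes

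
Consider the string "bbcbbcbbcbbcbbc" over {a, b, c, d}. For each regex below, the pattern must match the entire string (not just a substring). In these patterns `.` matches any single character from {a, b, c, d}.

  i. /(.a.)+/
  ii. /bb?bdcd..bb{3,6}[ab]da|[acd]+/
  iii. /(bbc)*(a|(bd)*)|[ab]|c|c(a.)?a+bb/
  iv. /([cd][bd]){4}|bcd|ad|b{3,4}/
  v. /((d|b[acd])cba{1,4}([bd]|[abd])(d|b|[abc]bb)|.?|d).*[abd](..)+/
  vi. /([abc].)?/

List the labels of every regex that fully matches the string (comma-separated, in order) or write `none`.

iii, v

i → no match
ii → no match
iii → match
iv → no match
v → match
vi → no match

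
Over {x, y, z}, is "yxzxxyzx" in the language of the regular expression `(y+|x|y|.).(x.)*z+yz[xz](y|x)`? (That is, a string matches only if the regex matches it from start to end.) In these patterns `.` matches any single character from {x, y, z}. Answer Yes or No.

No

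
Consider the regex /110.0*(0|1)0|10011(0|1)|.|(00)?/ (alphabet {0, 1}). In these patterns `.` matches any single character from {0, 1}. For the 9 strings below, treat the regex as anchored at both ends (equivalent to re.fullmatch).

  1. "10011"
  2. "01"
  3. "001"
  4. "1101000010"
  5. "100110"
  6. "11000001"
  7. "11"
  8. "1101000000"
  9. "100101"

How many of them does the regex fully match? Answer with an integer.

3

1 → no match
2 → no match
3 → no match
4 → match
5 → match
6 → no match
7 → no match
8 → match
9 → no match
Total matched: 3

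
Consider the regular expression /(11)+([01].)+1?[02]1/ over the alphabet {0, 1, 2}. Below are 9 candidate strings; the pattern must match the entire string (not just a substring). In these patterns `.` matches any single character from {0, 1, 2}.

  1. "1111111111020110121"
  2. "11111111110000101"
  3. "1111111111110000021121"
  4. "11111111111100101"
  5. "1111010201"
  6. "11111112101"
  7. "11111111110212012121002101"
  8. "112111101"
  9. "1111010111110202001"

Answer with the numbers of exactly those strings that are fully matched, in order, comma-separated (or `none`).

1, 2, 3, 4, 5, 6

1 → match
2 → match
3 → match
4 → match
5. "1111010201" → match
6. "11111112101" → match
7 → no match
8. "112111101" → no match
9 → no match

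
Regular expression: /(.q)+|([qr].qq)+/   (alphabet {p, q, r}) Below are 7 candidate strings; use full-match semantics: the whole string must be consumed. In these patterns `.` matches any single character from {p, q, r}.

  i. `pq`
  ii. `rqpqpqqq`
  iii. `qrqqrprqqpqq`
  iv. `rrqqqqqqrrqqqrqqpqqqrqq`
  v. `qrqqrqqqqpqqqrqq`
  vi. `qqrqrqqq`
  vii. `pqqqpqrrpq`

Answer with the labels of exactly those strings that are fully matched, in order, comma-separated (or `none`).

i, ii, v, vi

i → match
ii → match
iii → no match
iv → no match
v → match
vi → match
vii → no match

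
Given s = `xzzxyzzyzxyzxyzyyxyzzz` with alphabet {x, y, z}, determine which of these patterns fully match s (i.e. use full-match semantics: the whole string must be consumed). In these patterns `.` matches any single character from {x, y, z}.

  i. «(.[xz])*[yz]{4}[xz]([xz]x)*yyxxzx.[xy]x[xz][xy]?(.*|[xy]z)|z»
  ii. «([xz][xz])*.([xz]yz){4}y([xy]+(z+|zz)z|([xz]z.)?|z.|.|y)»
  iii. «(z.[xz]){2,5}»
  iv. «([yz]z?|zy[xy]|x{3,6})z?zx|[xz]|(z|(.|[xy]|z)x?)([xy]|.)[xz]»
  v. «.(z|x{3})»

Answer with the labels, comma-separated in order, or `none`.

i → no match
ii → match
iii → no match — must start with `z`
iv → no match
v → no match

ii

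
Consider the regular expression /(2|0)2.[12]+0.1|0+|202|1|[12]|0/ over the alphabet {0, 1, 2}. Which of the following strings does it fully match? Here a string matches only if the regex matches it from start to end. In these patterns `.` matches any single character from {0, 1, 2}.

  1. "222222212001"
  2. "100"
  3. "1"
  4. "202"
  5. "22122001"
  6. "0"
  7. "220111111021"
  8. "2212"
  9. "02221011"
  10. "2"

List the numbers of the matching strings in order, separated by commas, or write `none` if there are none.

1 → match
2 → no match
3 → match
4 → match
5 → match
6 → match
7 → match
8 → no match
9 → match
10 → match

1, 3, 4, 5, 6, 7, 9, 10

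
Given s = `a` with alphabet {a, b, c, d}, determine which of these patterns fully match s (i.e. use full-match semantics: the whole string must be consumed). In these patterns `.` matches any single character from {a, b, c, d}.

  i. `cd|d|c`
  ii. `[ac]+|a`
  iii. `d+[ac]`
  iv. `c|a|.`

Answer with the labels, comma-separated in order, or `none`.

i → no match
ii → match
iii → no match — must start with `d`
iv → match

ii, iv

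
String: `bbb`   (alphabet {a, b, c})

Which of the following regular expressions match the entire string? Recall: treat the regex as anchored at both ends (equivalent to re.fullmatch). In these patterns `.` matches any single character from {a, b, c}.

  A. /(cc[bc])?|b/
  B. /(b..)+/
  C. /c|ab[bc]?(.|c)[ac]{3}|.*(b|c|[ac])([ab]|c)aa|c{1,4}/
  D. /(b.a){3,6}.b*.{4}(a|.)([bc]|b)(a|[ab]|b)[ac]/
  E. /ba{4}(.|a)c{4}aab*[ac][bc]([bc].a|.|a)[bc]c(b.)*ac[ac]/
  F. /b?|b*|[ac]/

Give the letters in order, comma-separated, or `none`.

B, F

A → no match
B → match
C → no match
D → no match
E → no match — must start with `ba`
F → match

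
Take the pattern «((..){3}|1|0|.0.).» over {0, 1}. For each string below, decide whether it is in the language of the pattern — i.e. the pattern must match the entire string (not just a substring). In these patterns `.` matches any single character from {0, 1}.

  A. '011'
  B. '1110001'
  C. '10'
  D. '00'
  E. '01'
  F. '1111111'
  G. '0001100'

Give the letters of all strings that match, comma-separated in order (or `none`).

B, C, D, E, F, G

A. '011' → no match
B. '1110001' → match
C. '10' → match
D. '00' → match
E. '01' → match
F. '1111111' → match
G. '0001100' → match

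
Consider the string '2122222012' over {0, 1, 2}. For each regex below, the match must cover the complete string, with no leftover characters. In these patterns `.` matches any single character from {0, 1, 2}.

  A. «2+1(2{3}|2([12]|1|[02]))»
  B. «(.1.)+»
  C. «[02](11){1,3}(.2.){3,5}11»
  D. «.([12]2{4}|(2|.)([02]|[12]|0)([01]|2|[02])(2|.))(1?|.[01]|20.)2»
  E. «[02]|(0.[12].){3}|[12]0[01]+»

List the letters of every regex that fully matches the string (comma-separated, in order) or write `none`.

A → no match
B → no match
C → no match — must end with '11'
D → match
E → no match

D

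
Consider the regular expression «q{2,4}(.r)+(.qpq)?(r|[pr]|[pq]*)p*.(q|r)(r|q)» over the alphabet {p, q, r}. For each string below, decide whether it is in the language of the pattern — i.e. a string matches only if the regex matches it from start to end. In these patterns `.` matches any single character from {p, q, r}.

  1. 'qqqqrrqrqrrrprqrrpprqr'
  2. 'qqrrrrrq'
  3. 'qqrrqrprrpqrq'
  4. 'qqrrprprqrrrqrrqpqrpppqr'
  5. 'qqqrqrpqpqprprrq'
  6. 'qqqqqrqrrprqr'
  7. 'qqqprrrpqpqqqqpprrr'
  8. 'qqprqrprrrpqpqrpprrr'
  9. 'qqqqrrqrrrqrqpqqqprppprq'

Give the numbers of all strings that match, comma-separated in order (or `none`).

1 → match
2. 'qqrrrrrq' → match
3 → match
4 → match
5 → no match
6 → match
7 → match
8 → match
9 → no match

1, 2, 3, 4, 6, 7, 8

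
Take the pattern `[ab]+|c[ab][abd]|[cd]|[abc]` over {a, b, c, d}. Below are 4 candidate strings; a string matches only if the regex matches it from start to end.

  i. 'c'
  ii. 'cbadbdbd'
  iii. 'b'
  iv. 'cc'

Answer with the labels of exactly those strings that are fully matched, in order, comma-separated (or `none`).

i → match
ii → no match
iii → match
iv → no match

i, iii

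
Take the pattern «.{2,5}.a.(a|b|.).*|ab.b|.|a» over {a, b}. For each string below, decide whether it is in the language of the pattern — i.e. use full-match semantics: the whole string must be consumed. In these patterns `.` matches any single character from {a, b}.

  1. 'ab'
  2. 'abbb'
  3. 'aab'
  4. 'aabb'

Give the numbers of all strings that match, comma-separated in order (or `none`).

1 → no match
2 → match
3 → no match
4 → no match

2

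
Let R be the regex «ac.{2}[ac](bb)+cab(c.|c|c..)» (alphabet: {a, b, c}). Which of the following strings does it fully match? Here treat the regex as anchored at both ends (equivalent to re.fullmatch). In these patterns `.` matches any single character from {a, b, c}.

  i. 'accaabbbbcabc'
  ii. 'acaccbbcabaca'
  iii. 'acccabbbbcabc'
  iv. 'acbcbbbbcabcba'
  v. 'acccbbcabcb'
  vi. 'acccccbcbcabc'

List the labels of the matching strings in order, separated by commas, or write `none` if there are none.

i → match
ii → no match
iii → match
iv → no match
v → no match
vi → no match

i, iii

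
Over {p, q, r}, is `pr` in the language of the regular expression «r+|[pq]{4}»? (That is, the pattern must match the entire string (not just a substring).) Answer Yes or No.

No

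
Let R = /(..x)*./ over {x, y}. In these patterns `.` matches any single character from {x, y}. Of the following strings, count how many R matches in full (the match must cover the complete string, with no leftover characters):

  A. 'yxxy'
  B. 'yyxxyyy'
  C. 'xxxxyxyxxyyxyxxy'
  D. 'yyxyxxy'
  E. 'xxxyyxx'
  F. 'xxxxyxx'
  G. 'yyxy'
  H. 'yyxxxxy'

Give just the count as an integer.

A → match
B → no match
C → match
D → match
E → match
F → match
G → match
H → match
Total matched: 7

7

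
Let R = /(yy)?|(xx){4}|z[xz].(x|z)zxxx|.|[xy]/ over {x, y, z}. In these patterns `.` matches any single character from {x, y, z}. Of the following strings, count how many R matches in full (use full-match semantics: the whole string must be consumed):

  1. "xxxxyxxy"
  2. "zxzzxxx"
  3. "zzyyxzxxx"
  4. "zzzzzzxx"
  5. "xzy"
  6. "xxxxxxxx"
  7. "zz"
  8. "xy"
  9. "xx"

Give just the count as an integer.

1 → no match
2 → no match
3 → no match
4 → no match
5 → no match
6 → match
7 → no match
8 → no match
9 → no match
Total matched: 1

1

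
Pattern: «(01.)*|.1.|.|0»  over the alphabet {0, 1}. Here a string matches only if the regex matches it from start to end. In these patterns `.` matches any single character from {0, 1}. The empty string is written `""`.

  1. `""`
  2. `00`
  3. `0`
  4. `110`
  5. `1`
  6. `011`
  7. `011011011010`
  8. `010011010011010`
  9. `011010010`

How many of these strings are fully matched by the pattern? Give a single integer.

8

1 → match
2 → no match
3 → match
4 → match
5 → match
6 → match
7 → match
8 → match
9 → match
Total matched: 8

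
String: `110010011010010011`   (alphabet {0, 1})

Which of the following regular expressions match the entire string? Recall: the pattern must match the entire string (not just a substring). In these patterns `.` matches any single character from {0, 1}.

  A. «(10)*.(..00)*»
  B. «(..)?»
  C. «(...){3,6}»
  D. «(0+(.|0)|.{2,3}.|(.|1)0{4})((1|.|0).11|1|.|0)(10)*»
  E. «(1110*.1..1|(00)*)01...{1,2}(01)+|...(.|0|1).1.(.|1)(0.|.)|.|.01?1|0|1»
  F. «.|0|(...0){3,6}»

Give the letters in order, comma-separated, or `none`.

A → no match
B → no match
C → match
D → no match
E → no match
F → no match

C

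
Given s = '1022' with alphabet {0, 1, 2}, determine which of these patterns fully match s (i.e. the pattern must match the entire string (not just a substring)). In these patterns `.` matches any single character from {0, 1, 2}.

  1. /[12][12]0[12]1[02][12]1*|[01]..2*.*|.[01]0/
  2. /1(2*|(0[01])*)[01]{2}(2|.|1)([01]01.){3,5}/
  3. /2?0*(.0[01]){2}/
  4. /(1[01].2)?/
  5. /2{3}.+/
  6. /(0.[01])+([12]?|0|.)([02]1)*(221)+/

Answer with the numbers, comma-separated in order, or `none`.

1, 4

1 → match
2 → no match
3 → no match
4 → match
5 → no match — must start with '2'
6 → no match — must start with '0'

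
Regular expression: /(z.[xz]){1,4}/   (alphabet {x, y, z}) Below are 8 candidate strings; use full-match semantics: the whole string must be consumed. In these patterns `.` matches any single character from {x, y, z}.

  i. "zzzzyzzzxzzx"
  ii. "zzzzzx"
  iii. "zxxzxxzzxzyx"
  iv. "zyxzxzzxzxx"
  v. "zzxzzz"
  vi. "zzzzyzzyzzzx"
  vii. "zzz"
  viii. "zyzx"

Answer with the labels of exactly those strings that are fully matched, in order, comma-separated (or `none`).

i → match
ii → match
iii → match
iv → no match
v → match
vi → match
vii → match
viii → no match

i, ii, iii, v, vi, vii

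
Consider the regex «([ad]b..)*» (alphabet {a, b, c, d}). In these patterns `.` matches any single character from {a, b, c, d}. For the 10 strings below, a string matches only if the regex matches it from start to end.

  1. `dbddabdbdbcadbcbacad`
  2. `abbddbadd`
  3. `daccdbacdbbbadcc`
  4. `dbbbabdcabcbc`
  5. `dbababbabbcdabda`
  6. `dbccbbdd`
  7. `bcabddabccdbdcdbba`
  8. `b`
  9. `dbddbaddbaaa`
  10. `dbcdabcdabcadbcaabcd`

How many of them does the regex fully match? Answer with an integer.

1

1 → no match
2. `abbddbadd` → no match
3 → no match
4 → no match
5 → no match
6. `dbccbbdd` → no match
7 → no match
8. `b` → no match
9. `dbddbaddbaaa` → no match
10 → match
Total matched: 1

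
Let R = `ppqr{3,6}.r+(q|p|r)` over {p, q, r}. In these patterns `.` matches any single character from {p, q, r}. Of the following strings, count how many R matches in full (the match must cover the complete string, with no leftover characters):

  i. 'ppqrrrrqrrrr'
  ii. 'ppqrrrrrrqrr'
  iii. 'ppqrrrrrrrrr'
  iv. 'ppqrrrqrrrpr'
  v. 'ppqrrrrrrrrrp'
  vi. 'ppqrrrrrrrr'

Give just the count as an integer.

5

i → match
ii → match
iii → match
iv → no match
v → match
vi → match
Total matched: 5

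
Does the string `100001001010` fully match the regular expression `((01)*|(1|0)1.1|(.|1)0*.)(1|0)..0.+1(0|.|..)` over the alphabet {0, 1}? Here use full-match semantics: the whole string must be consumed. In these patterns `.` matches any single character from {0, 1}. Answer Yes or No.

Yes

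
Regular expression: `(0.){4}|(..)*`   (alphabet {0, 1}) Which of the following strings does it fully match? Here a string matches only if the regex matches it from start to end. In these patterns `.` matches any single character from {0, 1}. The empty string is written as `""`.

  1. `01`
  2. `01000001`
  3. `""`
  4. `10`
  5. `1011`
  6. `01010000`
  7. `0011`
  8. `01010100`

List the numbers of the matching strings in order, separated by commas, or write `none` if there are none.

1 → match
2 → match
3 → match
4 → match
5 → match
6 → match
7 → match
8 → match

1, 2, 3, 4, 5, 6, 7, 8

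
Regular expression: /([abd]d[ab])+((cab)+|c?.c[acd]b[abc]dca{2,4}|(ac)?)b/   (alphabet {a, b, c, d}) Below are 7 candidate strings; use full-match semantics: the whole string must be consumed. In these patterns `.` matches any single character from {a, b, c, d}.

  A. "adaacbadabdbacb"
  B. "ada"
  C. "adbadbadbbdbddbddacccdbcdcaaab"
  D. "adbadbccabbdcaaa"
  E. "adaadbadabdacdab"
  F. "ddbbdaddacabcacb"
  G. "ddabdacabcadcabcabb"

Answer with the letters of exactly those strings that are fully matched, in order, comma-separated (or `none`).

C

A → no match
B → no match — must end with "b"
C → match
D → no match — must end with "b"
E → no match
F → no match
G → no match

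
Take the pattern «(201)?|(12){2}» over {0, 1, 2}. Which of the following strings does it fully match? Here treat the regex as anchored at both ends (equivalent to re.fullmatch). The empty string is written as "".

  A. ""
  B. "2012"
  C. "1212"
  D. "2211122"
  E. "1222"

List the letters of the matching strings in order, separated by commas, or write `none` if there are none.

A → match
B → no match
C → match
D → no match
E → no match

A, C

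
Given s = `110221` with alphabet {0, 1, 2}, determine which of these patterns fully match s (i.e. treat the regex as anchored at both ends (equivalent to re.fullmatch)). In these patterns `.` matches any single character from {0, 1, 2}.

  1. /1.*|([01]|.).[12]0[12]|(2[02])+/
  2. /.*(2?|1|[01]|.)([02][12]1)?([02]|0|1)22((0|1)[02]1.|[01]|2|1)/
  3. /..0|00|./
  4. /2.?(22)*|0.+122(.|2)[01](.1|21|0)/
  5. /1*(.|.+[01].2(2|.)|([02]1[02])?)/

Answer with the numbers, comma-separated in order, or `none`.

1 → match
2 → match
3 → no match
4 → no match
5 → match

1, 2, 5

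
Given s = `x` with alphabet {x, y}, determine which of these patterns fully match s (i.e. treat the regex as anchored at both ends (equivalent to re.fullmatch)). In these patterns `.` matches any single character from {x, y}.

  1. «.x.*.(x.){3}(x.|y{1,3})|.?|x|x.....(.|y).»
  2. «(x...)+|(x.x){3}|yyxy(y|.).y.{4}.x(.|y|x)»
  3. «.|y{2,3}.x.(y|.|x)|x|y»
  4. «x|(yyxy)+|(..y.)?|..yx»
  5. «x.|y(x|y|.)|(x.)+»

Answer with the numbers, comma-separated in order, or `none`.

1 → match
2 → no match
3 → match
4 → match
5 → no match

1, 3, 4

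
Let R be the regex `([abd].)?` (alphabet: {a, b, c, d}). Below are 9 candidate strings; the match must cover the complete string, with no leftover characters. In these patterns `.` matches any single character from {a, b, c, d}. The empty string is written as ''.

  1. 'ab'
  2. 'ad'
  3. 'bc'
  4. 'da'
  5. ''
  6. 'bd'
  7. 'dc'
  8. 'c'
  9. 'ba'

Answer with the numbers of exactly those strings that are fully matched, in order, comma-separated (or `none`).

1 → match
2 → match
3 → match
4 → match
5 → match
6 → match
7 → match
8 → no match
9 → match

1, 2, 3, 4, 5, 6, 7, 9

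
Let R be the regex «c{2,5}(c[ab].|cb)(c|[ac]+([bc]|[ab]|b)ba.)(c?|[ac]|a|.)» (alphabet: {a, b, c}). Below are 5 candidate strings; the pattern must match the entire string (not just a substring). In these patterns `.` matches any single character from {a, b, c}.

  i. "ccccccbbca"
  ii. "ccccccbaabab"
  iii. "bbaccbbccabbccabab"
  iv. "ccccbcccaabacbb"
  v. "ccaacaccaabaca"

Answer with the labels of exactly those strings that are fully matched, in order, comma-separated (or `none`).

i → match
ii → match
iii → no match — must start with "c"
iv → no match
v → no match

i, ii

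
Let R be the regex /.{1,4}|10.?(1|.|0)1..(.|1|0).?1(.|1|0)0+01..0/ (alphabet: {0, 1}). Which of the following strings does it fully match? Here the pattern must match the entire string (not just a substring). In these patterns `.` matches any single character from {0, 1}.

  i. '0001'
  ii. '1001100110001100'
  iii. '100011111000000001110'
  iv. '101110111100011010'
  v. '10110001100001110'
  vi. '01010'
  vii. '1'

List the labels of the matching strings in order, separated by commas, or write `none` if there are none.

i → match
ii → match
iii → match
iv → no match
v → match
vi → no match
vii → match

i, ii, iii, v, vii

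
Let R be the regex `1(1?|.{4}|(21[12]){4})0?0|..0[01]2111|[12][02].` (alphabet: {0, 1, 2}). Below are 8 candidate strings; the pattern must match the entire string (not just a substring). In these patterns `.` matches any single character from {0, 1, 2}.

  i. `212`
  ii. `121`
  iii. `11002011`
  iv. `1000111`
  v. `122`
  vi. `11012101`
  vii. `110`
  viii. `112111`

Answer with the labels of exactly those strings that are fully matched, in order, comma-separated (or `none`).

i → no match
ii → match
iii → no match
iv → no match
v → match
vi → no match
vii → match
viii → no match

ii, v, vii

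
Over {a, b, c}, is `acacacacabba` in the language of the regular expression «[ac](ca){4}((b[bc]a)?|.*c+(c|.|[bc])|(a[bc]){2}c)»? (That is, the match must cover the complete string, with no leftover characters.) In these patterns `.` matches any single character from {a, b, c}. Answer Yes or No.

Yes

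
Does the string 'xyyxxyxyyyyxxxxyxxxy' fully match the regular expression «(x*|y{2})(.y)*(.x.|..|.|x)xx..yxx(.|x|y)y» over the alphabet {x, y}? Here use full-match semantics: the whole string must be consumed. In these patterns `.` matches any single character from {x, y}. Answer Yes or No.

No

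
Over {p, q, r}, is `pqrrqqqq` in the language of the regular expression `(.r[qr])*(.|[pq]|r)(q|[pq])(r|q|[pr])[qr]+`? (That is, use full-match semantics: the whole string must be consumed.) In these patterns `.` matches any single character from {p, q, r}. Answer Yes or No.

Yes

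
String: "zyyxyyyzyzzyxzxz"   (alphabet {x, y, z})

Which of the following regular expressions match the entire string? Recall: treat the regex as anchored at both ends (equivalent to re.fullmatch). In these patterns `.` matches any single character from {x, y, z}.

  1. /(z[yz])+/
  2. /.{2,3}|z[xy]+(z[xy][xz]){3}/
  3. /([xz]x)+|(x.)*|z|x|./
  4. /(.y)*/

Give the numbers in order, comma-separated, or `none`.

2

1 → no match
2 → match
3 → no match
4 → no match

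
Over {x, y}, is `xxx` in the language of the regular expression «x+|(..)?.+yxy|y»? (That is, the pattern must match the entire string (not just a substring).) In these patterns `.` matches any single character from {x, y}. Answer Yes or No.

Yes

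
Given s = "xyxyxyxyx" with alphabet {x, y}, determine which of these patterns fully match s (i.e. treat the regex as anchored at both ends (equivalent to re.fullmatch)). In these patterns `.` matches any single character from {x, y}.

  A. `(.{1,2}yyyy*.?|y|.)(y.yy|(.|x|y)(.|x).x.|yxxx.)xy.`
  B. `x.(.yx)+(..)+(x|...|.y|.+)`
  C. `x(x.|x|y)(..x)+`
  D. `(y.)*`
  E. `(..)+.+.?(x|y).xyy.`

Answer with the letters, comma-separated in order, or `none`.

A → match
B → match
C → no match
D → no match
E → no match

A, B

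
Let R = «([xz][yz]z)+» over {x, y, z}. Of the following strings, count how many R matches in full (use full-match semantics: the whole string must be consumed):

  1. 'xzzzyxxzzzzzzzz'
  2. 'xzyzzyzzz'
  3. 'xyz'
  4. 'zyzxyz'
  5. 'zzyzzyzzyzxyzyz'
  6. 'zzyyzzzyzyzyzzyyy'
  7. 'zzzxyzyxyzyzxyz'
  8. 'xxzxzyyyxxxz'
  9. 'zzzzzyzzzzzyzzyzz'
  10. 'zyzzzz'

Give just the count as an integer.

3

1 → no match
2 → no match
3 → match
4 → match
5 → no match
6 → no match — must end with 'z'
7 → no match
8 → no match
9 → no match
10 → match
Total matched: 3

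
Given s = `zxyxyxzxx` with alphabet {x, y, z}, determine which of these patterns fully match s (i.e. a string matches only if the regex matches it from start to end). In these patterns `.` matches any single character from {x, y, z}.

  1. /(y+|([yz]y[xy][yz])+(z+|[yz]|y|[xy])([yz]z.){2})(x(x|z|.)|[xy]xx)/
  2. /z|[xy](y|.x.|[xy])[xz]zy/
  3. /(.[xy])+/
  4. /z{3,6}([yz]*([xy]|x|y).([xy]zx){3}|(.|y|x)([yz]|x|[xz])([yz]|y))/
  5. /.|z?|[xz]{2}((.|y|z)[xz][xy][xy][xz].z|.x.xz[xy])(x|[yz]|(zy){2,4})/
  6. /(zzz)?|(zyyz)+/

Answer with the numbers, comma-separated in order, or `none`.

1 → no match
2 → no match
3 → no match
4 → no match
5 → match
6 → no match

5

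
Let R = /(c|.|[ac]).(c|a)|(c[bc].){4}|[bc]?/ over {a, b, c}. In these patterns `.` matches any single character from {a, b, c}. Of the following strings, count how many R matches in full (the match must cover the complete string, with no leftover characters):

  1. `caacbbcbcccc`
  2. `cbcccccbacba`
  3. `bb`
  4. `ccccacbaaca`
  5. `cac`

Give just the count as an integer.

1 → no match
2 → match
3 → no match
4 → no match
5 → match
Total matched: 2

2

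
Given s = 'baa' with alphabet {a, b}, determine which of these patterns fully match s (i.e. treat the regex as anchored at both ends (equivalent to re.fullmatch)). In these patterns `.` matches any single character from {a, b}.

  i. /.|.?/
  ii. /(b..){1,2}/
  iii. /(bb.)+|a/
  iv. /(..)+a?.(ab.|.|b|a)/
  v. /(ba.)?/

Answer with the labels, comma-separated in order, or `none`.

ii, v

i → no match
ii → match
iii → no match
iv → no match
v → match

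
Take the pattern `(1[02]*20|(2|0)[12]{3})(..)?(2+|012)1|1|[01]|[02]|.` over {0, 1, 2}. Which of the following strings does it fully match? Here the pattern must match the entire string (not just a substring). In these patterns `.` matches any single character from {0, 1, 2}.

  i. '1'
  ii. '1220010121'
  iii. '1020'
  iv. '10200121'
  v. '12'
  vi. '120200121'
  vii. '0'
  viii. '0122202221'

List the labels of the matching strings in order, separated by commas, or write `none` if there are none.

i, ii, iv, vi, vii, viii

i. '1' → match
ii. '1220010121' → match
iii. '1020' → no match
iv. '10200121' → match
v. '12' → no match
vi. '120200121' → match
vii. '0' → match
viii. '0122202221' → match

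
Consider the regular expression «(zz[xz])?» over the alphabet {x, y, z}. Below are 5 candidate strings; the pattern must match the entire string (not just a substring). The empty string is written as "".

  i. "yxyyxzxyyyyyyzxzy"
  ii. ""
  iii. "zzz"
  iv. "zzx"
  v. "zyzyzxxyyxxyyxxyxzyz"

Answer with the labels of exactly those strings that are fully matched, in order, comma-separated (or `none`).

ii, iii, iv

i → no match
ii → match
iii → match
iv → match
v → no match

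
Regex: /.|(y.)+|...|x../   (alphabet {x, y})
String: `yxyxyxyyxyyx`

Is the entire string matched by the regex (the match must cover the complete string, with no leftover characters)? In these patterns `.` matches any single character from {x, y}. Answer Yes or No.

No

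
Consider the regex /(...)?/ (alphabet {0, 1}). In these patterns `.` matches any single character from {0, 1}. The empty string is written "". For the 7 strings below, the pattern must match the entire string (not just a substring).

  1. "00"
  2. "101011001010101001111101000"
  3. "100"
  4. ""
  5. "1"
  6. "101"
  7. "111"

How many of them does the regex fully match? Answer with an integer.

4

1 → no match
2 → no match
3 → match
4 → match
5 → no match
6 → match
7 → match
Total matched: 4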